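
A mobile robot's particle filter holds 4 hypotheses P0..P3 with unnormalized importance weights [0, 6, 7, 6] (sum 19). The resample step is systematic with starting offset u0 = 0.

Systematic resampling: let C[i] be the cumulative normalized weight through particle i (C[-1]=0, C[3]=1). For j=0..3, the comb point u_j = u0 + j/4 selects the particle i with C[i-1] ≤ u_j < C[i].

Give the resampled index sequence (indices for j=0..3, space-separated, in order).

1 1 2 3

C = [0, 6/19, 13/19, 1]
j=0: u_0=0 ∈ [0, 6/19) → index 1
j=1: u_1=1/4 ∈ [0, 6/19) → index 1
j=2: u_2=1/2 ∈ [6/19, 13/19) → index 2
j=3: u_3=3/4 ∈ [13/19, 1) → index 3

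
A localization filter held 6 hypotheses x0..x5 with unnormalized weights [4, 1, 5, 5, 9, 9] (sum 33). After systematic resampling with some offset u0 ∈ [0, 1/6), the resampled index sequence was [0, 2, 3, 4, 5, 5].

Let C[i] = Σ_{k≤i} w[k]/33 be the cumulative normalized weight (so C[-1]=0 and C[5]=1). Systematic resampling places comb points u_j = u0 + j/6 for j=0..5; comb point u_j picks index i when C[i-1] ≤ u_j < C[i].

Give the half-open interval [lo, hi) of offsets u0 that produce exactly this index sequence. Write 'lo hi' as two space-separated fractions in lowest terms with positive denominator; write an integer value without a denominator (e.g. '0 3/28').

C = [4/33, 5/33, 10/33, 5/11, 8/11, 1]
j=0 picked index 0: u0 ∈ [0, 4/33)
j=1 picked index 2: u0 ∈ [-1/66, 3/22)
j=2 picked index 3: u0 ∈ [-1/33, 4/33)
j=3 picked index 4: u0 ∈ [-1/22, 5/22)
j=4 picked index 5: u0 ∈ [2/33, 1/3)
j=5 picked index 5: u0 ∈ [-7/66, 1/6)
intersection: [2/33, 4/33)

2/33 4/33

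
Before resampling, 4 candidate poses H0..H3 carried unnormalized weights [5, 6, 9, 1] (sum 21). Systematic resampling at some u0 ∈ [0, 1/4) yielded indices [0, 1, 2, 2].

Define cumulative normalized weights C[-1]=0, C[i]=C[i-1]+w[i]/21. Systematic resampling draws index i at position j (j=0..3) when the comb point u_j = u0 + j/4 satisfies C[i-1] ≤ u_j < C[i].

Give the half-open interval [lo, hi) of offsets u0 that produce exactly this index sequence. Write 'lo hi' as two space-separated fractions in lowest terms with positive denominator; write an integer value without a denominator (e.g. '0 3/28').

C = [5/21, 11/21, 20/21, 1]
j=0 picked index 0: u0 ∈ [0, 5/21)
j=1 picked index 1: u0 ∈ [-1/84, 23/84)
j=2 picked index 2: u0 ∈ [1/42, 19/42)
j=3 picked index 2: u0 ∈ [-19/84, 17/84)
intersection: [1/42, 17/84)

1/42 17/84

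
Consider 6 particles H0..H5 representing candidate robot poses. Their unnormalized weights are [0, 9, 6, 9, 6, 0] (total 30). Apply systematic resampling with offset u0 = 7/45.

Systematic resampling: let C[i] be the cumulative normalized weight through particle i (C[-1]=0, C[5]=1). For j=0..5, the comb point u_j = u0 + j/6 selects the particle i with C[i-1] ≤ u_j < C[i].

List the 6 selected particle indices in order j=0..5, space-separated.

1 2 2 3 4 4

C = [0, 3/10, 1/2, 4/5, 1, 1]
j=0: u_0=7/45 ∈ [0, 3/10) → index 1
j=1: u_1=29/90 ∈ [3/10, 1/2) → index 2
j=2: u_2=22/45 ∈ [3/10, 1/2) → index 2
j=3: u_3=59/90 ∈ [1/2, 4/5) → index 3
j=4: u_4=37/45 ∈ [4/5, 1) → index 4
j=5: u_5=89/90 ∈ [4/5, 1) → index 4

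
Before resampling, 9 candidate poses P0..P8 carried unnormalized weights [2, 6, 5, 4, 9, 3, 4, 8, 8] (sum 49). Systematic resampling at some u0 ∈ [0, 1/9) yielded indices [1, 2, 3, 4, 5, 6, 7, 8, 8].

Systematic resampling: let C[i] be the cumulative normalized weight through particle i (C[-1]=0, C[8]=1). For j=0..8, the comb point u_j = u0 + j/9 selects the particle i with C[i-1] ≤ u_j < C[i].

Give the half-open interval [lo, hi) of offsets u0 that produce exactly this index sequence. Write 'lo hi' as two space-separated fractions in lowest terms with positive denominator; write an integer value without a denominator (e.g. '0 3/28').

C = [2/49, 8/49, 13/49, 17/49, 26/49, 29/49, 33/49, 41/49, 1]
j=0 picked index 1: u0 ∈ [2/49, 8/49)
j=1 picked index 2: u0 ∈ [23/441, 68/441)
j=2 picked index 3: u0 ∈ [19/441, 55/441)
j=3 picked index 4: u0 ∈ [2/147, 29/147)
j=4 picked index 5: u0 ∈ [38/441, 65/441)
j=5 picked index 6: u0 ∈ [16/441, 52/441)
j=6 picked index 7: u0 ∈ [1/147, 25/147)
j=7 picked index 8: u0 ∈ [26/441, 2/9)
j=8 picked index 8: u0 ∈ [-23/441, 1/9)
intersection: [38/441, 1/9)

38/441 1/9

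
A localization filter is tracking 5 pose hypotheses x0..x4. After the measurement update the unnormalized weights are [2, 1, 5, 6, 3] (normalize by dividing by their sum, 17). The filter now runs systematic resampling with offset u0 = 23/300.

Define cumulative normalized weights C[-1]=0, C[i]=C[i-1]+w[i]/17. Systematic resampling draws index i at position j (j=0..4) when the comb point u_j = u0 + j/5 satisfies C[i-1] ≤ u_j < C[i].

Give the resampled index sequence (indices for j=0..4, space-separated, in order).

C = [2/17, 3/17, 8/17, 14/17, 1]
j=0: u_0=23/300 ∈ [0, 2/17) → index 0
j=1: u_1=83/300 ∈ [3/17, 8/17) → index 2
j=2: u_2=143/300 ∈ [8/17, 14/17) → index 3
j=3: u_3=203/300 ∈ [8/17, 14/17) → index 3
j=4: u_4=263/300 ∈ [14/17, 1) → index 4

0 2 3 3 4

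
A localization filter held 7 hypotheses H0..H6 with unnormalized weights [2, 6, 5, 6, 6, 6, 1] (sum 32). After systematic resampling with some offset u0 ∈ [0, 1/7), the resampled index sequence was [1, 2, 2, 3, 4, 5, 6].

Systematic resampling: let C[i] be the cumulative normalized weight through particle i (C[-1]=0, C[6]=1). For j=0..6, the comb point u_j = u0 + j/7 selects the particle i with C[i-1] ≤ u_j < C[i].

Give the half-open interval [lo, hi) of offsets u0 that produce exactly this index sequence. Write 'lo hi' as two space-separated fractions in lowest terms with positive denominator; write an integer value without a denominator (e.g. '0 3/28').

25/224 27/224

C = [1/16, 1/4, 13/32, 19/32, 25/32, 31/32, 1]
j=0 picked index 1: u0 ∈ [1/16, 1/4)
j=1 picked index 2: u0 ∈ [3/28, 59/224)
j=2 picked index 2: u0 ∈ [-1/28, 27/224)
j=3 picked index 3: u0 ∈ [-5/224, 37/224)
j=4 picked index 4: u0 ∈ [5/224, 47/224)
j=5 picked index 5: u0 ∈ [15/224, 57/224)
j=6 picked index 6: u0 ∈ [25/224, 1/7)
intersection: [25/224, 27/224)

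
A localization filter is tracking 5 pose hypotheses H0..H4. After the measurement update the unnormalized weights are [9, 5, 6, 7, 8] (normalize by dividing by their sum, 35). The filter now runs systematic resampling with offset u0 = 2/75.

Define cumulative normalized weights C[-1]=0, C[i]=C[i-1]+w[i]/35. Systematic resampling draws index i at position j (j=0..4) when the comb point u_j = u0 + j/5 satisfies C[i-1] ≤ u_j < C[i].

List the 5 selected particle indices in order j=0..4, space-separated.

0 0 2 3 4

C = [9/35, 2/5, 4/7, 27/35, 1]
j=0: u_0=2/75 ∈ [0, 9/35) → index 0
j=1: u_1=17/75 ∈ [0, 9/35) → index 0
j=2: u_2=32/75 ∈ [2/5, 4/7) → index 2
j=3: u_3=47/75 ∈ [4/7, 27/35) → index 3
j=4: u_4=62/75 ∈ [27/35, 1) → index 4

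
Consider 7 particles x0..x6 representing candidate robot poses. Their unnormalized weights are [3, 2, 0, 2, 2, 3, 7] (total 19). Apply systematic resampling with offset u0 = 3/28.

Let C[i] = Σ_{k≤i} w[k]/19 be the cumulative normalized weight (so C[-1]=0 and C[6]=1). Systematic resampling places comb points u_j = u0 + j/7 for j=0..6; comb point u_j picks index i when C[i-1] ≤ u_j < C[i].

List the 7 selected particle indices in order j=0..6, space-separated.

C = [3/19, 5/19, 5/19, 7/19, 9/19, 12/19, 1]
j=0: u_0=3/28 ∈ [0, 3/19) → index 0
j=1: u_1=1/4 ∈ [3/19, 5/19) → index 1
j=2: u_2=11/28 ∈ [7/19, 9/19) → index 4
j=3: u_3=15/28 ∈ [9/19, 12/19) → index 5
j=4: u_4=19/28 ∈ [12/19, 1) → index 6
j=5: u_5=23/28 ∈ [12/19, 1) → index 6
j=6: u_6=27/28 ∈ [12/19, 1) → index 6

0 1 4 5 6 6 6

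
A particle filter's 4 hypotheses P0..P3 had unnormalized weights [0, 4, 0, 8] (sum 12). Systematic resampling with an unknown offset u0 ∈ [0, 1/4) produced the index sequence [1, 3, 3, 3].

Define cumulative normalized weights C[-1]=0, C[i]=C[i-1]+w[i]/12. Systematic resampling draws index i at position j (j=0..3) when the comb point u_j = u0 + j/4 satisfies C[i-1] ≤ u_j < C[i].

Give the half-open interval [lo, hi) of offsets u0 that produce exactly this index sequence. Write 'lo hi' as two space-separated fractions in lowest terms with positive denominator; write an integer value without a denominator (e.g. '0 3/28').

C = [0, 1/3, 1/3, 1]
j=0 picked index 1: u0 ∈ [0, 1/3)
j=1 picked index 3: u0 ∈ [1/12, 3/4)
j=2 picked index 3: u0 ∈ [-1/6, 1/2)
j=3 picked index 3: u0 ∈ [-5/12, 1/4)
intersection: [1/12, 1/4)

1/12 1/4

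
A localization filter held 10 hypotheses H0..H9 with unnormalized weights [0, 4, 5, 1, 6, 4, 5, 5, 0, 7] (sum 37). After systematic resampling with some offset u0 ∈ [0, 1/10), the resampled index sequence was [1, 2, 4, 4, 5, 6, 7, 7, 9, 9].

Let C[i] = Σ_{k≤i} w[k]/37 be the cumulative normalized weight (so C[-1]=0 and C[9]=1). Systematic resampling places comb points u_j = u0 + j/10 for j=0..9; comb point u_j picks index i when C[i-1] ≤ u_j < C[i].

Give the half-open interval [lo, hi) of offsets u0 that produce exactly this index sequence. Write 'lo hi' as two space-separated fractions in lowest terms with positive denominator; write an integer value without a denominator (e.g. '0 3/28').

14/185 1/10

C = [0, 4/37, 9/37, 10/37, 16/37, 20/37, 25/37, 30/37, 30/37, 1]
j=0 picked index 1: u0 ∈ [0, 4/37)
j=1 picked index 2: u0 ∈ [3/370, 53/370)
j=2 picked index 4: u0 ∈ [13/185, 43/185)
j=3 picked index 4: u0 ∈ [-11/370, 49/370)
j=4 picked index 5: u0 ∈ [6/185, 26/185)
j=5 picked index 6: u0 ∈ [3/74, 13/74)
j=6 picked index 7: u0 ∈ [14/185, 39/185)
j=7 picked index 7: u0 ∈ [-9/370, 41/370)
j=8 picked index 9: u0 ∈ [2/185, 1/5)
j=9 picked index 9: u0 ∈ [-33/370, 1/10)
intersection: [14/185, 1/10)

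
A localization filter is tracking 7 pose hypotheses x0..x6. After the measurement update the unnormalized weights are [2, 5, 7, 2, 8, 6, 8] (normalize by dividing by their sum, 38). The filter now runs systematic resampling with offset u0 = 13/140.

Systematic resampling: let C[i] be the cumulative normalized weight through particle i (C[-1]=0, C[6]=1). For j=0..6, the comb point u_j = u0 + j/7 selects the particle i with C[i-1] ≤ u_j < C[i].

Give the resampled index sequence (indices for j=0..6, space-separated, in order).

1 2 3 4 5 6 6

C = [1/19, 7/38, 7/19, 8/19, 12/19, 15/19, 1]
j=0: u_0=13/140 ∈ [1/19, 7/38) → index 1
j=1: u_1=33/140 ∈ [7/38, 7/19) → index 2
j=2: u_2=53/140 ∈ [7/19, 8/19) → index 3
j=3: u_3=73/140 ∈ [8/19, 12/19) → index 4
j=4: u_4=93/140 ∈ [12/19, 15/19) → index 5
j=5: u_5=113/140 ∈ [15/19, 1) → index 6
j=6: u_6=19/20 ∈ [15/19, 1) → index 6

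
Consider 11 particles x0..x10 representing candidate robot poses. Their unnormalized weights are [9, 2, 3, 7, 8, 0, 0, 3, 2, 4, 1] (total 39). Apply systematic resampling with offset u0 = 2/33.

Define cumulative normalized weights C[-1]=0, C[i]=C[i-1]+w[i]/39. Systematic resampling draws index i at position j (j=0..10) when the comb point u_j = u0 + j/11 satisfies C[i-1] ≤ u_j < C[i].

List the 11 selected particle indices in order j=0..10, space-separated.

C = [3/13, 11/39, 14/39, 7/13, 29/39, 29/39, 29/39, 32/39, 34/39, 38/39, 1]
j=0: u_0=2/33 ∈ [0, 3/13) → index 0
j=1: u_1=5/33 ∈ [0, 3/13) → index 0
j=2: u_2=8/33 ∈ [3/13, 11/39) → index 1
j=3: u_3=1/3 ∈ [11/39, 14/39) → index 2
j=4: u_4=14/33 ∈ [14/39, 7/13) → index 3
j=5: u_5=17/33 ∈ [14/39, 7/13) → index 3
j=6: u_6=20/33 ∈ [7/13, 29/39) → index 4
j=7: u_7=23/33 ∈ [7/13, 29/39) → index 4
j=8: u_8=26/33 ∈ [29/39, 32/39) → index 7
j=9: u_9=29/33 ∈ [34/39, 38/39) → index 9
j=10: u_10=32/33 ∈ [34/39, 38/39) → index 9

0 0 1 2 3 3 4 4 7 9 9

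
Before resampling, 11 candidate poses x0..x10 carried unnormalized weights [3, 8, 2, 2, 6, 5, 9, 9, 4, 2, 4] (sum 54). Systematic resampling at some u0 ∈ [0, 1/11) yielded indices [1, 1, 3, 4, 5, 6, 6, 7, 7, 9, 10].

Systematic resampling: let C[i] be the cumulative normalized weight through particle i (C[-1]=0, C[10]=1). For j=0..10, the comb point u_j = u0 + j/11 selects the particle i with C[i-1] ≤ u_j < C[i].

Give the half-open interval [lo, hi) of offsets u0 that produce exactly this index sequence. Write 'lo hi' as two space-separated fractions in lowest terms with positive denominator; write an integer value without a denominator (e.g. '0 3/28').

7/99 26/297

C = [1/18, 11/54, 13/54, 5/18, 7/18, 13/27, 35/54, 22/27, 8/9, 25/27, 1]
j=0 picked index 1: u0 ∈ [1/18, 11/54)
j=1 picked index 1: u0 ∈ [-7/198, 67/594)
j=2 picked index 3: u0 ∈ [35/594, 19/198)
j=3 picked index 4: u0 ∈ [1/198, 23/198)
j=4 picked index 5: u0 ∈ [5/198, 35/297)
j=5 picked index 6: u0 ∈ [8/297, 115/594)
j=6 picked index 6: u0 ∈ [-19/297, 61/594)
j=7 picked index 7: u0 ∈ [7/594, 53/297)
j=8 picked index 7: u0 ∈ [-47/594, 26/297)
j=9 picked index 9: u0 ∈ [7/99, 32/297)
j=10 picked index 10: u0 ∈ [5/297, 1/11)
intersection: [7/99, 26/297)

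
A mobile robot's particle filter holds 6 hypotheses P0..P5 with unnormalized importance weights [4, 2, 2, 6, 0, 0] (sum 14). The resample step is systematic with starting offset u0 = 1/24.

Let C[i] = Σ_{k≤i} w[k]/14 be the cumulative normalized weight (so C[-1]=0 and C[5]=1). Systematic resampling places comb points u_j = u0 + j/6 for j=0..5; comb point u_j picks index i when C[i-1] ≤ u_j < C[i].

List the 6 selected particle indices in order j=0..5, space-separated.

0 0 1 2 3 3

C = [2/7, 3/7, 4/7, 1, 1, 1]
j=0: u_0=1/24 ∈ [0, 2/7) → index 0
j=1: u_1=5/24 ∈ [0, 2/7) → index 0
j=2: u_2=3/8 ∈ [2/7, 3/7) → index 1
j=3: u_3=13/24 ∈ [3/7, 4/7) → index 2
j=4: u_4=17/24 ∈ [4/7, 1) → index 3
j=5: u_5=7/8 ∈ [4/7, 1) → index 3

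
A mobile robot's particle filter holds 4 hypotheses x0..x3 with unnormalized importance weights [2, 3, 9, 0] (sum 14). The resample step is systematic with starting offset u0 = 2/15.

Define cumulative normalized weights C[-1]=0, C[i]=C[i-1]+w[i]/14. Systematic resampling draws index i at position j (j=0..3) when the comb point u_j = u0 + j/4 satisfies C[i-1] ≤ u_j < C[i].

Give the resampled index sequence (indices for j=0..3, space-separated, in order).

C = [1/7, 5/14, 1, 1]
j=0: u_0=2/15 ∈ [0, 1/7) → index 0
j=1: u_1=23/60 ∈ [5/14, 1) → index 2
j=2: u_2=19/30 ∈ [5/14, 1) → index 2
j=3: u_3=53/60 ∈ [5/14, 1) → index 2

0 2 2 2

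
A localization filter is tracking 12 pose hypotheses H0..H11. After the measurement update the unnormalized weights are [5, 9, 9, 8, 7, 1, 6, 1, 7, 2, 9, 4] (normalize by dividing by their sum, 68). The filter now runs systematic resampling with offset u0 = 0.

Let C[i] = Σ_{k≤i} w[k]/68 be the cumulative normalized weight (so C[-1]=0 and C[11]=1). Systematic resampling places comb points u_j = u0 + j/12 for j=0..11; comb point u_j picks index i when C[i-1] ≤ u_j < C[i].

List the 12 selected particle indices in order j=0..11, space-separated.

C = [5/68, 7/34, 23/68, 31/68, 19/34, 39/68, 45/68, 23/34, 53/68, 55/68, 16/17, 1]
j=0: u_0=0 ∈ [0, 5/68) → index 0
j=1: u_1=1/12 ∈ [5/68, 7/34) → index 1
j=2: u_2=1/6 ∈ [5/68, 7/34) → index 1
j=3: u_3=1/4 ∈ [7/34, 23/68) → index 2
j=4: u_4=1/3 ∈ [7/34, 23/68) → index 2
j=5: u_5=5/12 ∈ [23/68, 31/68) → index 3
j=6: u_6=1/2 ∈ [31/68, 19/34) → index 4
j=7: u_7=7/12 ∈ [39/68, 45/68) → index 6
j=8: u_8=2/3 ∈ [45/68, 23/34) → index 7
j=9: u_9=3/4 ∈ [23/34, 53/68) → index 8
j=10: u_10=5/6 ∈ [55/68, 16/17) → index 10
j=11: u_11=11/12 ∈ [55/68, 16/17) → index 10

0 1 1 2 2 3 4 6 7 8 10 10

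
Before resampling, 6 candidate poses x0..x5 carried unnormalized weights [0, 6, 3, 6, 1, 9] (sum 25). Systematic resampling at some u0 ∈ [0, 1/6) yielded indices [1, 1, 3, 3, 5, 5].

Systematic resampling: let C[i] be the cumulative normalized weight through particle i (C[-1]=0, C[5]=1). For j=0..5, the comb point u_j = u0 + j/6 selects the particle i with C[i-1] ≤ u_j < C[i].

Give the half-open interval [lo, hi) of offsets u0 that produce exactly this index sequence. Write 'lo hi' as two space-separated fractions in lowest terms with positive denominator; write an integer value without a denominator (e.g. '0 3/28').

C = [0, 6/25, 9/25, 3/5, 16/25, 1]
j=0 picked index 1: u0 ∈ [0, 6/25)
j=1 picked index 1: u0 ∈ [-1/6, 11/150)
j=2 picked index 3: u0 ∈ [2/75, 4/15)
j=3 picked index 3: u0 ∈ [-7/50, 1/10)
j=4 picked index 5: u0 ∈ [-2/75, 1/3)
j=5 picked index 5: u0 ∈ [-29/150, 1/6)
intersection: [2/75, 11/150)

2/75 11/150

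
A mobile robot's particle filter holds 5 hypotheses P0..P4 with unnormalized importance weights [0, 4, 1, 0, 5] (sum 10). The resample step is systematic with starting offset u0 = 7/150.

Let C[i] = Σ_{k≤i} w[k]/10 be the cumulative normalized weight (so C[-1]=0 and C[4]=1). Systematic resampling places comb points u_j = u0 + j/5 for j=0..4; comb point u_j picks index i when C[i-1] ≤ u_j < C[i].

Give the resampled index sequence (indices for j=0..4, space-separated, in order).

1 1 2 4 4

C = [0, 2/5, 1/2, 1/2, 1]
j=0: u_0=7/150 ∈ [0, 2/5) → index 1
j=1: u_1=37/150 ∈ [0, 2/5) → index 1
j=2: u_2=67/150 ∈ [2/5, 1/2) → index 2
j=3: u_3=97/150 ∈ [1/2, 1) → index 4
j=4: u_4=127/150 ∈ [1/2, 1) → index 4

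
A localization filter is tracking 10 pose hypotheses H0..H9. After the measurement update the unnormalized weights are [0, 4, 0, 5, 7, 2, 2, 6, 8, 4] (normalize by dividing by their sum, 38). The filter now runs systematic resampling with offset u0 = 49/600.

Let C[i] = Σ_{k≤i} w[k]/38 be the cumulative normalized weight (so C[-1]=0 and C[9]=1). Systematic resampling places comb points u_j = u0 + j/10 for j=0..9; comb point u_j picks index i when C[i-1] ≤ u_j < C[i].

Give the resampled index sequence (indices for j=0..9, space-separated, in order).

C = [0, 2/19, 2/19, 9/38, 8/19, 9/19, 10/19, 13/19, 17/19, 1]
j=0: u_0=49/600 ∈ [0, 2/19) → index 1
j=1: u_1=109/600 ∈ [2/19, 9/38) → index 3
j=2: u_2=169/600 ∈ [9/38, 8/19) → index 4
j=3: u_3=229/600 ∈ [9/38, 8/19) → index 4
j=4: u_4=289/600 ∈ [9/19, 10/19) → index 6
j=5: u_5=349/600 ∈ [10/19, 13/19) → index 7
j=6: u_6=409/600 ∈ [10/19, 13/19) → index 7
j=7: u_7=469/600 ∈ [13/19, 17/19) → index 8
j=8: u_8=529/600 ∈ [13/19, 17/19) → index 8
j=9: u_9=589/600 ∈ [17/19, 1) → index 9

1 3 4 4 6 7 7 8 8 9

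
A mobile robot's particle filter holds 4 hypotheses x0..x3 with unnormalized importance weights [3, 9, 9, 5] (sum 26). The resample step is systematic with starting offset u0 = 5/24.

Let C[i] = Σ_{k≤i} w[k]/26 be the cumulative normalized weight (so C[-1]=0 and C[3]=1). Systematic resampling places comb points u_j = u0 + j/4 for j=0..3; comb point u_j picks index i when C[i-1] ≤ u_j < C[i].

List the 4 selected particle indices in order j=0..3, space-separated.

C = [3/26, 6/13, 21/26, 1]
j=0: u_0=5/24 ∈ [3/26, 6/13) → index 1
j=1: u_1=11/24 ∈ [3/26, 6/13) → index 1
j=2: u_2=17/24 ∈ [6/13, 21/26) → index 2
j=3: u_3=23/24 ∈ [21/26, 1) → index 3

1 1 2 3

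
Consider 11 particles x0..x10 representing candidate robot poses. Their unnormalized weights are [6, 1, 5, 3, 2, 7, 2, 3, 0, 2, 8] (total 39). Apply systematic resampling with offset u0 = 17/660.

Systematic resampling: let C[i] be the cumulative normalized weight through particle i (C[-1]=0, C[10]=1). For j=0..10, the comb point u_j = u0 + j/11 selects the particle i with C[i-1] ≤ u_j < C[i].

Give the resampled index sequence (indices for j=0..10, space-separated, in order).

C = [2/13, 7/39, 4/13, 5/13, 17/39, 8/13, 2/3, 29/39, 29/39, 31/39, 1]
j=0: u_0=17/660 ∈ [0, 2/13) → index 0
j=1: u_1=7/60 ∈ [0, 2/13) → index 0
j=2: u_2=137/660 ∈ [7/39, 4/13) → index 2
j=3: u_3=197/660 ∈ [7/39, 4/13) → index 2
j=4: u_4=257/660 ∈ [5/13, 17/39) → index 4
j=5: u_5=317/660 ∈ [17/39, 8/13) → index 5
j=6: u_6=377/660 ∈ [17/39, 8/13) → index 5
j=7: u_7=437/660 ∈ [8/13, 2/3) → index 6
j=8: u_8=497/660 ∈ [29/39, 31/39) → index 9
j=9: u_9=557/660 ∈ [31/39, 1) → index 10
j=10: u_10=617/660 ∈ [31/39, 1) → index 10

0 0 2 2 4 5 5 6 9 10 10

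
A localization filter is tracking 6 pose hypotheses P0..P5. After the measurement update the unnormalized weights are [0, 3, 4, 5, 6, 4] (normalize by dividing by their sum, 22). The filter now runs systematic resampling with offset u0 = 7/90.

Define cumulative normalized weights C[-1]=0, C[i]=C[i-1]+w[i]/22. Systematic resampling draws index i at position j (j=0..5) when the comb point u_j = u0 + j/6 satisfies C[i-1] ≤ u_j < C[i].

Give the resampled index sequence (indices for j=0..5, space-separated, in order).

C = [0, 3/22, 7/22, 6/11, 9/11, 1]
j=0: u_0=7/90 ∈ [0, 3/22) → index 1
j=1: u_1=11/45 ∈ [3/22, 7/22) → index 2
j=2: u_2=37/90 ∈ [7/22, 6/11) → index 3
j=3: u_3=26/45 ∈ [6/11, 9/11) → index 4
j=4: u_4=67/90 ∈ [6/11, 9/11) → index 4
j=5: u_5=41/45 ∈ [9/11, 1) → index 5

1 2 3 4 4 5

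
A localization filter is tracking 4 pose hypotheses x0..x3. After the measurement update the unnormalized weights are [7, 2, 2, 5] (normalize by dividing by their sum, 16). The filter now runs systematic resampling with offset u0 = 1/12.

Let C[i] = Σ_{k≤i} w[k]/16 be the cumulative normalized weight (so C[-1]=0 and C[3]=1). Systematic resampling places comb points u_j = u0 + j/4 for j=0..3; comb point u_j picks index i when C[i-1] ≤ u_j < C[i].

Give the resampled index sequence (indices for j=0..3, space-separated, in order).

0 0 2 3

C = [7/16, 9/16, 11/16, 1]
j=0: u_0=1/12 ∈ [0, 7/16) → index 0
j=1: u_1=1/3 ∈ [0, 7/16) → index 0
j=2: u_2=7/12 ∈ [9/16, 11/16) → index 2
j=3: u_3=5/6 ∈ [11/16, 1) → index 3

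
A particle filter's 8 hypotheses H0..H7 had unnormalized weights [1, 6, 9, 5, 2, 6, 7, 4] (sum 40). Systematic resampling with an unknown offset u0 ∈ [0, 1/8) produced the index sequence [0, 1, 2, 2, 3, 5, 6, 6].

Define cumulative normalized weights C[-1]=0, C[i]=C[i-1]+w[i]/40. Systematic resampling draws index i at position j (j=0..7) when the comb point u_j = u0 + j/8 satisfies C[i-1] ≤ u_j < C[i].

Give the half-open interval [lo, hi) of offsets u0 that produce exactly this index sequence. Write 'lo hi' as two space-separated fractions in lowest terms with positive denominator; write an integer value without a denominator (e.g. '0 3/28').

0 1/40

C = [1/40, 7/40, 2/5, 21/40, 23/40, 29/40, 9/10, 1]
j=0 picked index 0: u0 ∈ [0, 1/40)
j=1 picked index 1: u0 ∈ [-1/10, 1/20)
j=2 picked index 2: u0 ∈ [-3/40, 3/20)
j=3 picked index 2: u0 ∈ [-1/5, 1/40)
j=4 picked index 3: u0 ∈ [-1/10, 1/40)
j=5 picked index 5: u0 ∈ [-1/20, 1/10)
j=6 picked index 6: u0 ∈ [-1/40, 3/20)
j=7 picked index 6: u0 ∈ [-3/20, 1/40)
intersection: [0, 1/40)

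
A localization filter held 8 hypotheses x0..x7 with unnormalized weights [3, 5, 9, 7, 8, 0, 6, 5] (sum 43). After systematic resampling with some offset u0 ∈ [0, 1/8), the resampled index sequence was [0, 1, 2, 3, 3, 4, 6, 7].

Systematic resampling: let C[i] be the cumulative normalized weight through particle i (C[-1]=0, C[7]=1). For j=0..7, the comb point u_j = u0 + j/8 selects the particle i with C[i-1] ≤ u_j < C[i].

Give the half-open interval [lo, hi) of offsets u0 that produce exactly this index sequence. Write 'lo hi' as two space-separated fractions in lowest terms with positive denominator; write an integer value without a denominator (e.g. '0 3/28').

7/344 5/86

C = [3/43, 8/43, 17/43, 24/43, 32/43, 32/43, 38/43, 1]
j=0 picked index 0: u0 ∈ [0, 3/43)
j=1 picked index 1: u0 ∈ [-19/344, 21/344)
j=2 picked index 2: u0 ∈ [-11/172, 25/172)
j=3 picked index 3: u0 ∈ [7/344, 63/344)
j=4 picked index 3: u0 ∈ [-9/86, 5/86)
j=5 picked index 4: u0 ∈ [-23/344, 41/344)
j=6 picked index 6: u0 ∈ [-1/172, 23/172)
j=7 picked index 7: u0 ∈ [3/344, 1/8)
intersection: [7/344, 5/86)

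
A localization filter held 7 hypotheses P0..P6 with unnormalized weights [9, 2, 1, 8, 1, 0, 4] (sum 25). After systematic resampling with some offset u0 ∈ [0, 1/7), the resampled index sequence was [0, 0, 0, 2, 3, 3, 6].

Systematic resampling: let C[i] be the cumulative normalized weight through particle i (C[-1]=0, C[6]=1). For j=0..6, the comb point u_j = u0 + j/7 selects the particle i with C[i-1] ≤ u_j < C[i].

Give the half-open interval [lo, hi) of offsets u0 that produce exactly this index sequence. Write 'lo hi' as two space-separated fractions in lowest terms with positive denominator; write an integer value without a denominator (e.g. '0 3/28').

2/175 9/175

C = [9/25, 11/25, 12/25, 4/5, 21/25, 21/25, 1]
j=0 picked index 0: u0 ∈ [0, 9/25)
j=1 picked index 0: u0 ∈ [-1/7, 38/175)
j=2 picked index 0: u0 ∈ [-2/7, 13/175)
j=3 picked index 2: u0 ∈ [2/175, 9/175)
j=4 picked index 3: u0 ∈ [-16/175, 8/35)
j=5 picked index 3: u0 ∈ [-41/175, 3/35)
j=6 picked index 6: u0 ∈ [-3/175, 1/7)
intersection: [2/175, 9/175)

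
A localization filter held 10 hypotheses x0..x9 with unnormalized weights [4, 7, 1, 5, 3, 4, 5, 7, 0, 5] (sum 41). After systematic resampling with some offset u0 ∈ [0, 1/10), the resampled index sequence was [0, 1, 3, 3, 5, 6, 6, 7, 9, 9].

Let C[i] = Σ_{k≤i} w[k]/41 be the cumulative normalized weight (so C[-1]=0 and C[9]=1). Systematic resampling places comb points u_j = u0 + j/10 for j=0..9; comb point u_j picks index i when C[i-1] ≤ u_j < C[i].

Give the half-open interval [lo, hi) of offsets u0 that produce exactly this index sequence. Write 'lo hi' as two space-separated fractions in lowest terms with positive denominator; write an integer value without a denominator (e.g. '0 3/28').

19/205 4/41

C = [4/41, 11/41, 12/41, 17/41, 20/41, 24/41, 29/41, 36/41, 36/41, 1]
j=0 picked index 0: u0 ∈ [0, 4/41)
j=1 picked index 1: u0 ∈ [-1/410, 69/410)
j=2 picked index 3: u0 ∈ [19/205, 44/205)
j=3 picked index 3: u0 ∈ [-3/410, 47/410)
j=4 picked index 5: u0 ∈ [18/205, 38/205)
j=5 picked index 6: u0 ∈ [7/82, 17/82)
j=6 picked index 6: u0 ∈ [-3/205, 22/205)
j=7 picked index 7: u0 ∈ [3/410, 73/410)
j=8 picked index 9: u0 ∈ [16/205, 1/5)
j=9 picked index 9: u0 ∈ [-9/410, 1/10)
intersection: [19/205, 4/41)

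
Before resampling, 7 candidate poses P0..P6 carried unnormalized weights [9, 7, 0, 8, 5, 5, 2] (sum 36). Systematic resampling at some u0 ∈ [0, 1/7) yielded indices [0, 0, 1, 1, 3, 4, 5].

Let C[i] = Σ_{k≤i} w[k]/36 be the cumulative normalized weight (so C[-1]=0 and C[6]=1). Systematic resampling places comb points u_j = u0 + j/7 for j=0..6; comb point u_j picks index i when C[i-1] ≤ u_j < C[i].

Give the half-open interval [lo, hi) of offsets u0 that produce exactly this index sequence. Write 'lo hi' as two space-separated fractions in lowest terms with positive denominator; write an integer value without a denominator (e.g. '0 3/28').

C = [1/4, 4/9, 4/9, 2/3, 29/36, 17/18, 1]
j=0 picked index 0: u0 ∈ [0, 1/4)
j=1 picked index 0: u0 ∈ [-1/7, 3/28)
j=2 picked index 1: u0 ∈ [-1/28, 10/63)
j=3 picked index 1: u0 ∈ [-5/28, 1/63)
j=4 picked index 3: u0 ∈ [-8/63, 2/21)
j=5 picked index 4: u0 ∈ [-1/21, 23/252)
j=6 picked index 5: u0 ∈ [-13/252, 11/126)
intersection: [0, 1/63)

0 1/63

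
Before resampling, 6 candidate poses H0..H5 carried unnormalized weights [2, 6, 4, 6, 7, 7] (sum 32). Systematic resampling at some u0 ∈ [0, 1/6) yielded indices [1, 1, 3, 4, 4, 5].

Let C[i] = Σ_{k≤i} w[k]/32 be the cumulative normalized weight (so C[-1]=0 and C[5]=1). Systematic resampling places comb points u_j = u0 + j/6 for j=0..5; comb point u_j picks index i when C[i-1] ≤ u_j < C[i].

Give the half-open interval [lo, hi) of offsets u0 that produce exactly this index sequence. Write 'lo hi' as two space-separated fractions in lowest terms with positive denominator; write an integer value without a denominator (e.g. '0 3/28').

1/16 1/12

C = [1/16, 1/4, 3/8, 9/16, 25/32, 1]
j=0 picked index 1: u0 ∈ [1/16, 1/4)
j=1 picked index 1: u0 ∈ [-5/48, 1/12)
j=2 picked index 3: u0 ∈ [1/24, 11/48)
j=3 picked index 4: u0 ∈ [1/16, 9/32)
j=4 picked index 4: u0 ∈ [-5/48, 11/96)
j=5 picked index 5: u0 ∈ [-5/96, 1/6)
intersection: [1/16, 1/12)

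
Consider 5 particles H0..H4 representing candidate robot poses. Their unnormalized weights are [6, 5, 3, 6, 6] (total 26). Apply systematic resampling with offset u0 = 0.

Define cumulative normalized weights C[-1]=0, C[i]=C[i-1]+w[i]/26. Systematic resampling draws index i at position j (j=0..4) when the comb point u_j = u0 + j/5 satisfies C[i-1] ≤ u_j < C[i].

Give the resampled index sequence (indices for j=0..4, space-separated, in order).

C = [3/13, 11/26, 7/13, 10/13, 1]
j=0: u_0=0 ∈ [0, 3/13) → index 0
j=1: u_1=1/5 ∈ [0, 3/13) → index 0
j=2: u_2=2/5 ∈ [3/13, 11/26) → index 1
j=3: u_3=3/5 ∈ [7/13, 10/13) → index 3
j=4: u_4=4/5 ∈ [10/13, 1) → index 4

0 0 1 3 4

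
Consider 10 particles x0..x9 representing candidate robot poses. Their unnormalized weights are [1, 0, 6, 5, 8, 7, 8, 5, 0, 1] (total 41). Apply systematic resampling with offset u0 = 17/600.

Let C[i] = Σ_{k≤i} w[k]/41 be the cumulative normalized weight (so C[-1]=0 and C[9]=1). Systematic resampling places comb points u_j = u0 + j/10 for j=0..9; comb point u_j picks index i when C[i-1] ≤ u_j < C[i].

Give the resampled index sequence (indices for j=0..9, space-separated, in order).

2 2 3 4 4 5 5 6 6 7

C = [1/41, 1/41, 7/41, 12/41, 20/41, 27/41, 35/41, 40/41, 40/41, 1]
j=0: u_0=17/600 ∈ [1/41, 7/41) → index 2
j=1: u_1=77/600 ∈ [1/41, 7/41) → index 2
j=2: u_2=137/600 ∈ [7/41, 12/41) → index 3
j=3: u_3=197/600 ∈ [12/41, 20/41) → index 4
j=4: u_4=257/600 ∈ [12/41, 20/41) → index 4
j=5: u_5=317/600 ∈ [20/41, 27/41) → index 5
j=6: u_6=377/600 ∈ [20/41, 27/41) → index 5
j=7: u_7=437/600 ∈ [27/41, 35/41) → index 6
j=8: u_8=497/600 ∈ [27/41, 35/41) → index 6
j=9: u_9=557/600 ∈ [35/41, 40/41) → index 7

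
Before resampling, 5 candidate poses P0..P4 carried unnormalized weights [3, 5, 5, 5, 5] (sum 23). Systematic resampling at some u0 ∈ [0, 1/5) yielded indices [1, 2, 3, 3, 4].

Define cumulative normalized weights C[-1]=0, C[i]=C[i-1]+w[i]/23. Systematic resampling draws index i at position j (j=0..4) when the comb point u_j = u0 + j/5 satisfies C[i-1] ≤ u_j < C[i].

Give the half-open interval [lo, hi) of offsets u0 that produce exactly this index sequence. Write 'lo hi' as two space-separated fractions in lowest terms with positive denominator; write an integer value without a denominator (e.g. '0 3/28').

C = [3/23, 8/23, 13/23, 18/23, 1]
j=0 picked index 1: u0 ∈ [3/23, 8/23)
j=1 picked index 2: u0 ∈ [17/115, 42/115)
j=2 picked index 3: u0 ∈ [19/115, 44/115)
j=3 picked index 3: u0 ∈ [-4/115, 21/115)
j=4 picked index 4: u0 ∈ [-2/115, 1/5)
intersection: [19/115, 21/115)

19/115 21/115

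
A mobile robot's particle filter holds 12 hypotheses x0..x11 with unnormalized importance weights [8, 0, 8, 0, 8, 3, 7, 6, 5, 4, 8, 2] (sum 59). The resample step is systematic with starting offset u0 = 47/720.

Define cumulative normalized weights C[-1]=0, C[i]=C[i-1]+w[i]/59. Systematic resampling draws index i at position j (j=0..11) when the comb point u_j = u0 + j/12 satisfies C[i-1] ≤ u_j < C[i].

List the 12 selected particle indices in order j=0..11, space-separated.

0 2 2 4 4 6 6 7 8 9 10 11

C = [8/59, 8/59, 16/59, 16/59, 24/59, 27/59, 34/59, 40/59, 45/59, 49/59, 57/59, 1]
j=0: u_0=47/720 ∈ [0, 8/59) → index 0
j=1: u_1=107/720 ∈ [8/59, 16/59) → index 2
j=2: u_2=167/720 ∈ [8/59, 16/59) → index 2
j=3: u_3=227/720 ∈ [16/59, 24/59) → index 4
j=4: u_4=287/720 ∈ [16/59, 24/59) → index 4
j=5: u_5=347/720 ∈ [27/59, 34/59) → index 6
j=6: u_6=407/720 ∈ [27/59, 34/59) → index 6
j=7: u_7=467/720 ∈ [34/59, 40/59) → index 7
j=8: u_8=527/720 ∈ [40/59, 45/59) → index 8
j=9: u_9=587/720 ∈ [45/59, 49/59) → index 9
j=10: u_10=647/720 ∈ [49/59, 57/59) → index 10
j=11: u_11=707/720 ∈ [57/59, 1) → index 11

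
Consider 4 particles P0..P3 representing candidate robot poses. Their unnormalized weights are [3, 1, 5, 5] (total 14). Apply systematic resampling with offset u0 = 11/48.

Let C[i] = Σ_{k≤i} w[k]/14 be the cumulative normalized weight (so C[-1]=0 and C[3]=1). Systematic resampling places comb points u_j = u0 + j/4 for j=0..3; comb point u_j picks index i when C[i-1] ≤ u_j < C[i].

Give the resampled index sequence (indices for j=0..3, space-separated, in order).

1 2 3 3

C = [3/14, 2/7, 9/14, 1]
j=0: u_0=11/48 ∈ [3/14, 2/7) → index 1
j=1: u_1=23/48 ∈ [2/7, 9/14) → index 2
j=2: u_2=35/48 ∈ [9/14, 1) → index 3
j=3: u_3=47/48 ∈ [9/14, 1) → index 3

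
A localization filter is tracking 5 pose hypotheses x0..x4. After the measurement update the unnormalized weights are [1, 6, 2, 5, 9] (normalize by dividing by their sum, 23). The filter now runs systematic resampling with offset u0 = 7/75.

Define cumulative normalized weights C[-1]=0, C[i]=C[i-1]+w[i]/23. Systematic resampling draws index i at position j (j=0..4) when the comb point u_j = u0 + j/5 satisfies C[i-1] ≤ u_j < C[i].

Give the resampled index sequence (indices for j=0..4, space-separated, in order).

1 1 3 4 4

C = [1/23, 7/23, 9/23, 14/23, 1]
j=0: u_0=7/75 ∈ [1/23, 7/23) → index 1
j=1: u_1=22/75 ∈ [1/23, 7/23) → index 1
j=2: u_2=37/75 ∈ [9/23, 14/23) → index 3
j=3: u_3=52/75 ∈ [14/23, 1) → index 4
j=4: u_4=67/75 ∈ [14/23, 1) → index 4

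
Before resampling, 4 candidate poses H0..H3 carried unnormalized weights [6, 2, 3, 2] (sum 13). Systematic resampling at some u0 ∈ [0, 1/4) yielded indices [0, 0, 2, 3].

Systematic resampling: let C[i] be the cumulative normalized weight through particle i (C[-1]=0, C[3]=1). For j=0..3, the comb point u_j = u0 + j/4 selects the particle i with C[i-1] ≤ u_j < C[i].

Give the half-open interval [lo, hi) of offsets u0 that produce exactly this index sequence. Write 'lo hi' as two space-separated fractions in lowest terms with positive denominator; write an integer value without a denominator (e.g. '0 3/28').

3/26 11/52

C = [6/13, 8/13, 11/13, 1]
j=0 picked index 0: u0 ∈ [0, 6/13)
j=1 picked index 0: u0 ∈ [-1/4, 11/52)
j=2 picked index 2: u0 ∈ [3/26, 9/26)
j=3 picked index 3: u0 ∈ [5/52, 1/4)
intersection: [3/26, 11/52)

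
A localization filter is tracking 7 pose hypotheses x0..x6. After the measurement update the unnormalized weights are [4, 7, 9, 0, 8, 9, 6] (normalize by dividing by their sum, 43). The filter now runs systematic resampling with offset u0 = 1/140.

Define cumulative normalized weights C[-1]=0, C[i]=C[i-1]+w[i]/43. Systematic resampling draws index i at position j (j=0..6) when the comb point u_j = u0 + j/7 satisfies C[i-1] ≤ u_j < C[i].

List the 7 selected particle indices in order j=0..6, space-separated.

0 1 2 2 4 5 6

C = [4/43, 11/43, 20/43, 20/43, 28/43, 37/43, 1]
j=0: u_0=1/140 ∈ [0, 4/43) → index 0
j=1: u_1=3/20 ∈ [4/43, 11/43) → index 1
j=2: u_2=41/140 ∈ [11/43, 20/43) → index 2
j=3: u_3=61/140 ∈ [11/43, 20/43) → index 2
j=4: u_4=81/140 ∈ [20/43, 28/43) → index 4
j=5: u_5=101/140 ∈ [28/43, 37/43) → index 5
j=6: u_6=121/140 ∈ [37/43, 1) → index 6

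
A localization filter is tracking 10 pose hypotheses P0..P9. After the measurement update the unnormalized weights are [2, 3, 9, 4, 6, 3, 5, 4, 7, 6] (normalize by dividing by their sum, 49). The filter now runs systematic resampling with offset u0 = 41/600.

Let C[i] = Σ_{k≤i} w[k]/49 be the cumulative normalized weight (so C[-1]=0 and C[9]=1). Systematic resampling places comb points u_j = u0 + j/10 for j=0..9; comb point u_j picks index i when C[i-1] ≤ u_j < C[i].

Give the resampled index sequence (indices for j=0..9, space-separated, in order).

1 2 2 4 4 6 7 8 8 9

C = [2/49, 5/49, 2/7, 18/49, 24/49, 27/49, 32/49, 36/49, 43/49, 1]
j=0: u_0=41/600 ∈ [2/49, 5/49) → index 1
j=1: u_1=101/600 ∈ [5/49, 2/7) → index 2
j=2: u_2=161/600 ∈ [5/49, 2/7) → index 2
j=3: u_3=221/600 ∈ [18/49, 24/49) → index 4
j=4: u_4=281/600 ∈ [18/49, 24/49) → index 4
j=5: u_5=341/600 ∈ [27/49, 32/49) → index 6
j=6: u_6=401/600 ∈ [32/49, 36/49) → index 7
j=7: u_7=461/600 ∈ [36/49, 43/49) → index 8
j=8: u_8=521/600 ∈ [36/49, 43/49) → index 8
j=9: u_9=581/600 ∈ [43/49, 1) → index 9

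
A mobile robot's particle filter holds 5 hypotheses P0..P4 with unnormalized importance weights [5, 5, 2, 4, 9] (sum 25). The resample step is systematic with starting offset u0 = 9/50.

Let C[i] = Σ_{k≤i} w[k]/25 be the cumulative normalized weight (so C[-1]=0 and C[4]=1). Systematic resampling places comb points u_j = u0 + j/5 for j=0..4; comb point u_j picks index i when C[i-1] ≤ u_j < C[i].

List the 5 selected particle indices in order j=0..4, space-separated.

C = [1/5, 2/5, 12/25, 16/25, 1]
j=0: u_0=9/50 ∈ [0, 1/5) → index 0
j=1: u_1=19/50 ∈ [1/5, 2/5) → index 1
j=2: u_2=29/50 ∈ [12/25, 16/25) → index 3
j=3: u_3=39/50 ∈ [16/25, 1) → index 4
j=4: u_4=49/50 ∈ [16/25, 1) → index 4

0 1 3 4 4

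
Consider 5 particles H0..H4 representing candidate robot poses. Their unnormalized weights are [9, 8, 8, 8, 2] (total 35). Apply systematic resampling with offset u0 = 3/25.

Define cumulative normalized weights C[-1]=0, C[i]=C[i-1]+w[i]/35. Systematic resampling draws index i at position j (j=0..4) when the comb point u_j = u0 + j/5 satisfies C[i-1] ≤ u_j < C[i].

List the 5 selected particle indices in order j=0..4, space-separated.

C = [9/35, 17/35, 5/7, 33/35, 1]
j=0: u_0=3/25 ∈ [0, 9/35) → index 0
j=1: u_1=8/25 ∈ [9/35, 17/35) → index 1
j=2: u_2=13/25 ∈ [17/35, 5/7) → index 2
j=3: u_3=18/25 ∈ [5/7, 33/35) → index 3
j=4: u_4=23/25 ∈ [5/7, 33/35) → index 3

0 1 2 3 3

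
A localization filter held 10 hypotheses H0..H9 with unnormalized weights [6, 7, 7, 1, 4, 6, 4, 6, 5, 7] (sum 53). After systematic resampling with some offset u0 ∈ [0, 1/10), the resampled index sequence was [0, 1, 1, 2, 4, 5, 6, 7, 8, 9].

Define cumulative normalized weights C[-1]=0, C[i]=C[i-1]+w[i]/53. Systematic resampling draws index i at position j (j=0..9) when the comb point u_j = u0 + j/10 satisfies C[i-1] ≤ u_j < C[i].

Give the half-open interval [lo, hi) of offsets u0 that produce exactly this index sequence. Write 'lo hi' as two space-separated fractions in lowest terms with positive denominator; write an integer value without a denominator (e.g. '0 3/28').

C = [6/53, 13/53, 20/53, 21/53, 25/53, 31/53, 35/53, 41/53, 46/53, 1]
j=0 picked index 0: u0 ∈ [0, 6/53)
j=1 picked index 1: u0 ∈ [7/530, 77/530)
j=2 picked index 1: u0 ∈ [-23/265, 12/265)
j=3 picked index 2: u0 ∈ [-29/530, 41/530)
j=4 picked index 4: u0 ∈ [-1/265, 19/265)
j=5 picked index 5: u0 ∈ [-3/106, 9/106)
j=6 picked index 6: u0 ∈ [-4/265, 16/265)
j=7 picked index 7: u0 ∈ [-21/530, 39/530)
j=8 picked index 8: u0 ∈ [-7/265, 18/265)
j=9 picked index 9: u0 ∈ [-17/530, 1/10)
intersection: [7/530, 12/265)

7/530 12/265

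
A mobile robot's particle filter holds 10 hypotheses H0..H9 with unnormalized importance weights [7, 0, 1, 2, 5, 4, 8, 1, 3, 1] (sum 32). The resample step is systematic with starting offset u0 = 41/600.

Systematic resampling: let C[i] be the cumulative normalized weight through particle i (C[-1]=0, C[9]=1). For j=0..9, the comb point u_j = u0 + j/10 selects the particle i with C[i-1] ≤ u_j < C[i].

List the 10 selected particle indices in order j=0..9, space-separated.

0 0 3 4 4 5 6 6 7 8

C = [7/32, 7/32, 1/4, 5/16, 15/32, 19/32, 27/32, 7/8, 31/32, 1]
j=0: u_0=41/600 ∈ [0, 7/32) → index 0
j=1: u_1=101/600 ∈ [0, 7/32) → index 0
j=2: u_2=161/600 ∈ [1/4, 5/16) → index 3
j=3: u_3=221/600 ∈ [5/16, 15/32) → index 4
j=4: u_4=281/600 ∈ [5/16, 15/32) → index 4
j=5: u_5=341/600 ∈ [15/32, 19/32) → index 5
j=6: u_6=401/600 ∈ [19/32, 27/32) → index 6
j=7: u_7=461/600 ∈ [19/32, 27/32) → index 6
j=8: u_8=521/600 ∈ [27/32, 7/8) → index 7
j=9: u_9=581/600 ∈ [7/8, 31/32) → index 8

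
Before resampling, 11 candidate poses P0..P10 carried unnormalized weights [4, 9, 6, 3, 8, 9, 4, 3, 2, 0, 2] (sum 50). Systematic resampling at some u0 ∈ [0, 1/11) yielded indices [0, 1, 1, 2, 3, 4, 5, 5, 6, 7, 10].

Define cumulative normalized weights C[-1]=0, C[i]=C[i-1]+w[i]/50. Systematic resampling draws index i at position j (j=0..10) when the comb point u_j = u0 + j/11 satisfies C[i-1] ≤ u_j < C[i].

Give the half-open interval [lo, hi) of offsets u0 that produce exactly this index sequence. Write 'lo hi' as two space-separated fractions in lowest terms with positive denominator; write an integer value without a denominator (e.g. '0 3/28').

C = [2/25, 13/50, 19/50, 11/25, 3/5, 39/50, 43/50, 23/25, 24/25, 24/25, 1]
j=0 picked index 0: u0 ∈ [0, 2/25)
j=1 picked index 1: u0 ∈ [-3/275, 93/550)
j=2 picked index 1: u0 ∈ [-28/275, 43/550)
j=3 picked index 2: u0 ∈ [-7/550, 59/550)
j=4 picked index 3: u0 ∈ [9/550, 21/275)
j=5 picked index 4: u0 ∈ [-4/275, 8/55)
j=6 picked index 5: u0 ∈ [3/55, 129/550)
j=7 picked index 5: u0 ∈ [-2/55, 79/550)
j=8 picked index 6: u0 ∈ [29/550, 73/550)
j=9 picked index 7: u0 ∈ [23/550, 28/275)
j=10 picked index 10: u0 ∈ [14/275, 1/11)
intersection: [3/55, 21/275)

3/55 21/275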